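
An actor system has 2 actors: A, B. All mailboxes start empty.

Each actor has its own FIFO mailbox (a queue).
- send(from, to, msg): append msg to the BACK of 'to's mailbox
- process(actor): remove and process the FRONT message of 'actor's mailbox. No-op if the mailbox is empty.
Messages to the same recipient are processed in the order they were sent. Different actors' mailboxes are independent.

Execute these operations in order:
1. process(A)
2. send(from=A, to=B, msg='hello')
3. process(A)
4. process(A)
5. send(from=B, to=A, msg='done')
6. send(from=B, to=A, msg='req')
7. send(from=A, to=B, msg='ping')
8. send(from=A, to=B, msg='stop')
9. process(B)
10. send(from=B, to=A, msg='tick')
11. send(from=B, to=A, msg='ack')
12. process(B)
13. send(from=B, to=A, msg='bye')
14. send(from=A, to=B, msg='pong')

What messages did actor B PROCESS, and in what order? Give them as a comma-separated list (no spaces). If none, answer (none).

After 1 (process(A)): A:[] B:[]
After 2 (send(from=A, to=B, msg='hello')): A:[] B:[hello]
After 3 (process(A)): A:[] B:[hello]
After 4 (process(A)): A:[] B:[hello]
After 5 (send(from=B, to=A, msg='done')): A:[done] B:[hello]
After 6 (send(from=B, to=A, msg='req')): A:[done,req] B:[hello]
After 7 (send(from=A, to=B, msg='ping')): A:[done,req] B:[hello,ping]
After 8 (send(from=A, to=B, msg='stop')): A:[done,req] B:[hello,ping,stop]
After 9 (process(B)): A:[done,req] B:[ping,stop]
After 10 (send(from=B, to=A, msg='tick')): A:[done,req,tick] B:[ping,stop]
After 11 (send(from=B, to=A, msg='ack')): A:[done,req,tick,ack] B:[ping,stop]
After 12 (process(B)): A:[done,req,tick,ack] B:[stop]
After 13 (send(from=B, to=A, msg='bye')): A:[done,req,tick,ack,bye] B:[stop]
After 14 (send(from=A, to=B, msg='pong')): A:[done,req,tick,ack,bye] B:[stop,pong]

Answer: hello,ping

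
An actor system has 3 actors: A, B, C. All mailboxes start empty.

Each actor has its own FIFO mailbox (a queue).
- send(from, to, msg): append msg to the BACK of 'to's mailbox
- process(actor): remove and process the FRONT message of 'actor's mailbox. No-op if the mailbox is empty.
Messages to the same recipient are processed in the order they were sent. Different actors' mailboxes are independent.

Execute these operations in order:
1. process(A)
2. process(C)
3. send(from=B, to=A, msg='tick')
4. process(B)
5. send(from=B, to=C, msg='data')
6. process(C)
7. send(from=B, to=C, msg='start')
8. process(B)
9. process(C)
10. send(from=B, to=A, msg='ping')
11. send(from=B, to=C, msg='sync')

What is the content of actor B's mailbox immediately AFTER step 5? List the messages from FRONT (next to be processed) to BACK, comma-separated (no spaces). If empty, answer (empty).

After 1 (process(A)): A:[] B:[] C:[]
After 2 (process(C)): A:[] B:[] C:[]
After 3 (send(from=B, to=A, msg='tick')): A:[tick] B:[] C:[]
After 4 (process(B)): A:[tick] B:[] C:[]
After 5 (send(from=B, to=C, msg='data')): A:[tick] B:[] C:[data]

(empty)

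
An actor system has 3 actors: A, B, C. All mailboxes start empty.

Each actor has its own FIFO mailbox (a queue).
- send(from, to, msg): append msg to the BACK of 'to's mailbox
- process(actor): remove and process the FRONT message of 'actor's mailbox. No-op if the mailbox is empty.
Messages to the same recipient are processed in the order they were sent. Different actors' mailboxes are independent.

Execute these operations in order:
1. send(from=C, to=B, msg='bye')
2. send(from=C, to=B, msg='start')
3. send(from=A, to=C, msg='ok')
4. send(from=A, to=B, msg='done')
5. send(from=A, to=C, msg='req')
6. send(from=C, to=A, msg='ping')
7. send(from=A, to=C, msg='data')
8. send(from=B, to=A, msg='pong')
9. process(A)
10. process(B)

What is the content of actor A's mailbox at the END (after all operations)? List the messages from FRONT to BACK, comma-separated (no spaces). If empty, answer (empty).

After 1 (send(from=C, to=B, msg='bye')): A:[] B:[bye] C:[]
After 2 (send(from=C, to=B, msg='start')): A:[] B:[bye,start] C:[]
After 3 (send(from=A, to=C, msg='ok')): A:[] B:[bye,start] C:[ok]
After 4 (send(from=A, to=B, msg='done')): A:[] B:[bye,start,done] C:[ok]
After 5 (send(from=A, to=C, msg='req')): A:[] B:[bye,start,done] C:[ok,req]
After 6 (send(from=C, to=A, msg='ping')): A:[ping] B:[bye,start,done] C:[ok,req]
After 7 (send(from=A, to=C, msg='data')): A:[ping] B:[bye,start,done] C:[ok,req,data]
After 8 (send(from=B, to=A, msg='pong')): A:[ping,pong] B:[bye,start,done] C:[ok,req,data]
After 9 (process(A)): A:[pong] B:[bye,start,done] C:[ok,req,data]
After 10 (process(B)): A:[pong] B:[start,done] C:[ok,req,data]

Answer: pong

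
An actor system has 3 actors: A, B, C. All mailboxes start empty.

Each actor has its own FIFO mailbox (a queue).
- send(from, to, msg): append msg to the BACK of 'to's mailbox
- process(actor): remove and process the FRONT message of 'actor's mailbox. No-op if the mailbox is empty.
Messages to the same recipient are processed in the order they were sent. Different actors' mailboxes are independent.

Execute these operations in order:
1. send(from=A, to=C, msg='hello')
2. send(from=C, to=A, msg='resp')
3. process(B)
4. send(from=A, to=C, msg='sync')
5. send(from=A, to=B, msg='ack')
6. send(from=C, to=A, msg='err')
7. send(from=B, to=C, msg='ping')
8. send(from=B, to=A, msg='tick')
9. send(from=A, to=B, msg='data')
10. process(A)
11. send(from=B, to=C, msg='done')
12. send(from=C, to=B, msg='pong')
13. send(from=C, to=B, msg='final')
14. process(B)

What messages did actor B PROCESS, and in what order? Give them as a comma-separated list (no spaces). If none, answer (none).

After 1 (send(from=A, to=C, msg='hello')): A:[] B:[] C:[hello]
After 2 (send(from=C, to=A, msg='resp')): A:[resp] B:[] C:[hello]
After 3 (process(B)): A:[resp] B:[] C:[hello]
After 4 (send(from=A, to=C, msg='sync')): A:[resp] B:[] C:[hello,sync]
After 5 (send(from=A, to=B, msg='ack')): A:[resp] B:[ack] C:[hello,sync]
After 6 (send(from=C, to=A, msg='err')): A:[resp,err] B:[ack] C:[hello,sync]
After 7 (send(from=B, to=C, msg='ping')): A:[resp,err] B:[ack] C:[hello,sync,ping]
After 8 (send(from=B, to=A, msg='tick')): A:[resp,err,tick] B:[ack] C:[hello,sync,ping]
After 9 (send(from=A, to=B, msg='data')): A:[resp,err,tick] B:[ack,data] C:[hello,sync,ping]
After 10 (process(A)): A:[err,tick] B:[ack,data] C:[hello,sync,ping]
After 11 (send(from=B, to=C, msg='done')): A:[err,tick] B:[ack,data] C:[hello,sync,ping,done]
After 12 (send(from=C, to=B, msg='pong')): A:[err,tick] B:[ack,data,pong] C:[hello,sync,ping,done]
After 13 (send(from=C, to=B, msg='final')): A:[err,tick] B:[ack,data,pong,final] C:[hello,sync,ping,done]
After 14 (process(B)): A:[err,tick] B:[data,pong,final] C:[hello,sync,ping,done]

Answer: ack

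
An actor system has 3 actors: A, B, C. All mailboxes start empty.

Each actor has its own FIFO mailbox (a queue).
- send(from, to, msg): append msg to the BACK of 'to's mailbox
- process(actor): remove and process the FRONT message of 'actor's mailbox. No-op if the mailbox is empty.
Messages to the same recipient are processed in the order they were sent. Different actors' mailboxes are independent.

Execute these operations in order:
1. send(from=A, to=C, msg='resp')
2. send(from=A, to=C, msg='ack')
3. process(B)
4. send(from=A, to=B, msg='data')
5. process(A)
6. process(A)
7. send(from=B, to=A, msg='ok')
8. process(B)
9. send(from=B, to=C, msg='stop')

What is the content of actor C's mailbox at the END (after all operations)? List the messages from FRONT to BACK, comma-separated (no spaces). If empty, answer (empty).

Answer: resp,ack,stop

Derivation:
After 1 (send(from=A, to=C, msg='resp')): A:[] B:[] C:[resp]
After 2 (send(from=A, to=C, msg='ack')): A:[] B:[] C:[resp,ack]
After 3 (process(B)): A:[] B:[] C:[resp,ack]
After 4 (send(from=A, to=B, msg='data')): A:[] B:[data] C:[resp,ack]
After 5 (process(A)): A:[] B:[data] C:[resp,ack]
After 6 (process(A)): A:[] B:[data] C:[resp,ack]
After 7 (send(from=B, to=A, msg='ok')): A:[ok] B:[data] C:[resp,ack]
After 8 (process(B)): A:[ok] B:[] C:[resp,ack]
After 9 (send(from=B, to=C, msg='stop')): A:[ok] B:[] C:[resp,ack,stop]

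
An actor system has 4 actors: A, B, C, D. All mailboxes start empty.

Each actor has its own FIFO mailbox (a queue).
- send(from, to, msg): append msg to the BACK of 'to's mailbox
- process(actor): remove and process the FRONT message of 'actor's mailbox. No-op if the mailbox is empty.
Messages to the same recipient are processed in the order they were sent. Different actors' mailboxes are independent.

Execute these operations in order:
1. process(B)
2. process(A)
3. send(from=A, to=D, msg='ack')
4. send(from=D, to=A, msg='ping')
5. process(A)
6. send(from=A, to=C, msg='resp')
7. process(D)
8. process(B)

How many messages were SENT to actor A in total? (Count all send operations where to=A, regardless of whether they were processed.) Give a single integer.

After 1 (process(B)): A:[] B:[] C:[] D:[]
After 2 (process(A)): A:[] B:[] C:[] D:[]
After 3 (send(from=A, to=D, msg='ack')): A:[] B:[] C:[] D:[ack]
After 4 (send(from=D, to=A, msg='ping')): A:[ping] B:[] C:[] D:[ack]
After 5 (process(A)): A:[] B:[] C:[] D:[ack]
After 6 (send(from=A, to=C, msg='resp')): A:[] B:[] C:[resp] D:[ack]
After 7 (process(D)): A:[] B:[] C:[resp] D:[]
After 8 (process(B)): A:[] B:[] C:[resp] D:[]

Answer: 1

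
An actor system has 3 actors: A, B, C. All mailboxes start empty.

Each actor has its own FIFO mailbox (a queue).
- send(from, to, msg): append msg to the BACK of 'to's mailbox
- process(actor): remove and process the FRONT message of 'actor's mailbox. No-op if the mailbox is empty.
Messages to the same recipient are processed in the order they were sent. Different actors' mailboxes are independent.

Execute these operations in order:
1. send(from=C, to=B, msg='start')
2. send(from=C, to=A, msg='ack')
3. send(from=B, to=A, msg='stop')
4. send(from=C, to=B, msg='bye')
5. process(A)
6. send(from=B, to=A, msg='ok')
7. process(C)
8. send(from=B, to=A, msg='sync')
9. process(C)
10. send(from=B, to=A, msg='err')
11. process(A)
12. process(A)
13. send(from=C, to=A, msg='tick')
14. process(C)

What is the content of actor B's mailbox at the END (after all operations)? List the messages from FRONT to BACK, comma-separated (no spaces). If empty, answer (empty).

Answer: start,bye

Derivation:
After 1 (send(from=C, to=B, msg='start')): A:[] B:[start] C:[]
After 2 (send(from=C, to=A, msg='ack')): A:[ack] B:[start] C:[]
After 3 (send(from=B, to=A, msg='stop')): A:[ack,stop] B:[start] C:[]
After 4 (send(from=C, to=B, msg='bye')): A:[ack,stop] B:[start,bye] C:[]
After 5 (process(A)): A:[stop] B:[start,bye] C:[]
After 6 (send(from=B, to=A, msg='ok')): A:[stop,ok] B:[start,bye] C:[]
After 7 (process(C)): A:[stop,ok] B:[start,bye] C:[]
After 8 (send(from=B, to=A, msg='sync')): A:[stop,ok,sync] B:[start,bye] C:[]
After 9 (process(C)): A:[stop,ok,sync] B:[start,bye] C:[]
After 10 (send(from=B, to=A, msg='err')): A:[stop,ok,sync,err] B:[start,bye] C:[]
After 11 (process(A)): A:[ok,sync,err] B:[start,bye] C:[]
After 12 (process(A)): A:[sync,err] B:[start,bye] C:[]
After 13 (send(from=C, to=A, msg='tick')): A:[sync,err,tick] B:[start,bye] C:[]
After 14 (process(C)): A:[sync,err,tick] B:[start,bye] C:[]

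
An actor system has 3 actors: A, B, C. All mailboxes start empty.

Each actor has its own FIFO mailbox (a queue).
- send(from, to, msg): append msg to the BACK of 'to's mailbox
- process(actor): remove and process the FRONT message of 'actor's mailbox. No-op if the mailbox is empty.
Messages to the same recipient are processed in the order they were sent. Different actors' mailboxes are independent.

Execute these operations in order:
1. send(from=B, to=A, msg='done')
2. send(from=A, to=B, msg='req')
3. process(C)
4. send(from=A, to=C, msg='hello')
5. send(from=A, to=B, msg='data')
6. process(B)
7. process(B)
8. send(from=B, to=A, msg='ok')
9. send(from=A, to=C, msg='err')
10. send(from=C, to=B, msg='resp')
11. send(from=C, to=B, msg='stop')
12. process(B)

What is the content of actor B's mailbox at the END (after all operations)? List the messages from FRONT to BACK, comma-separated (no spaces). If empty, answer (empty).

After 1 (send(from=B, to=A, msg='done')): A:[done] B:[] C:[]
After 2 (send(from=A, to=B, msg='req')): A:[done] B:[req] C:[]
After 3 (process(C)): A:[done] B:[req] C:[]
After 4 (send(from=A, to=C, msg='hello')): A:[done] B:[req] C:[hello]
After 5 (send(from=A, to=B, msg='data')): A:[done] B:[req,data] C:[hello]
After 6 (process(B)): A:[done] B:[data] C:[hello]
After 7 (process(B)): A:[done] B:[] C:[hello]
After 8 (send(from=B, to=A, msg='ok')): A:[done,ok] B:[] C:[hello]
After 9 (send(from=A, to=C, msg='err')): A:[done,ok] B:[] C:[hello,err]
After 10 (send(from=C, to=B, msg='resp')): A:[done,ok] B:[resp] C:[hello,err]
After 11 (send(from=C, to=B, msg='stop')): A:[done,ok] B:[resp,stop] C:[hello,err]
After 12 (process(B)): A:[done,ok] B:[stop] C:[hello,err]

Answer: stop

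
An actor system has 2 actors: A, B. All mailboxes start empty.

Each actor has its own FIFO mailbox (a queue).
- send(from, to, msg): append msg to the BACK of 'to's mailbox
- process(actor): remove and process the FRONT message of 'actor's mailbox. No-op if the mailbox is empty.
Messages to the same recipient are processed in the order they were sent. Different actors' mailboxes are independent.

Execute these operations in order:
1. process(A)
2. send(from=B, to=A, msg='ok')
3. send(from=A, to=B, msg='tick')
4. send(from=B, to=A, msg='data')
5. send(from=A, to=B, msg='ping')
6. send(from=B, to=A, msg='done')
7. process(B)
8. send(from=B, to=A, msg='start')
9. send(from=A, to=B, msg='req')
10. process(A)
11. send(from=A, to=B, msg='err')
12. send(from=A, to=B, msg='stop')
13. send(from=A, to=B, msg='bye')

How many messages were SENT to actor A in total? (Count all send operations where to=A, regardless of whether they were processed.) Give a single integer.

After 1 (process(A)): A:[] B:[]
After 2 (send(from=B, to=A, msg='ok')): A:[ok] B:[]
After 3 (send(from=A, to=B, msg='tick')): A:[ok] B:[tick]
After 4 (send(from=B, to=A, msg='data')): A:[ok,data] B:[tick]
After 5 (send(from=A, to=B, msg='ping')): A:[ok,data] B:[tick,ping]
After 6 (send(from=B, to=A, msg='done')): A:[ok,data,done] B:[tick,ping]
After 7 (process(B)): A:[ok,data,done] B:[ping]
After 8 (send(from=B, to=A, msg='start')): A:[ok,data,done,start] B:[ping]
After 9 (send(from=A, to=B, msg='req')): A:[ok,data,done,start] B:[ping,req]
After 10 (process(A)): A:[data,done,start] B:[ping,req]
After 11 (send(from=A, to=B, msg='err')): A:[data,done,start] B:[ping,req,err]
After 12 (send(from=A, to=B, msg='stop')): A:[data,done,start] B:[ping,req,err,stop]
After 13 (send(from=A, to=B, msg='bye')): A:[data,done,start] B:[ping,req,err,stop,bye]

Answer: 4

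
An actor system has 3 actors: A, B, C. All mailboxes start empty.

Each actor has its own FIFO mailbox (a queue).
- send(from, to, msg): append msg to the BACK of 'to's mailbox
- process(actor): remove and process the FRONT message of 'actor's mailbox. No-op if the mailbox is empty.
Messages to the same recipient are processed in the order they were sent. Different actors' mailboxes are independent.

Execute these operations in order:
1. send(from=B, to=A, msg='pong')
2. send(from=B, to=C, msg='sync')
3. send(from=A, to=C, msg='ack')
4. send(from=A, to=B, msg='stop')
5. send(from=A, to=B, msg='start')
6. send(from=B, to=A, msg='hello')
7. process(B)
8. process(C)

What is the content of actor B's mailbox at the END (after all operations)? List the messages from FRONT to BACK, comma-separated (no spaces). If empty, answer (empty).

After 1 (send(from=B, to=A, msg='pong')): A:[pong] B:[] C:[]
After 2 (send(from=B, to=C, msg='sync')): A:[pong] B:[] C:[sync]
After 3 (send(from=A, to=C, msg='ack')): A:[pong] B:[] C:[sync,ack]
After 4 (send(from=A, to=B, msg='stop')): A:[pong] B:[stop] C:[sync,ack]
After 5 (send(from=A, to=B, msg='start')): A:[pong] B:[stop,start] C:[sync,ack]
After 6 (send(from=B, to=A, msg='hello')): A:[pong,hello] B:[stop,start] C:[sync,ack]
After 7 (process(B)): A:[pong,hello] B:[start] C:[sync,ack]
After 8 (process(C)): A:[pong,hello] B:[start] C:[ack]

Answer: start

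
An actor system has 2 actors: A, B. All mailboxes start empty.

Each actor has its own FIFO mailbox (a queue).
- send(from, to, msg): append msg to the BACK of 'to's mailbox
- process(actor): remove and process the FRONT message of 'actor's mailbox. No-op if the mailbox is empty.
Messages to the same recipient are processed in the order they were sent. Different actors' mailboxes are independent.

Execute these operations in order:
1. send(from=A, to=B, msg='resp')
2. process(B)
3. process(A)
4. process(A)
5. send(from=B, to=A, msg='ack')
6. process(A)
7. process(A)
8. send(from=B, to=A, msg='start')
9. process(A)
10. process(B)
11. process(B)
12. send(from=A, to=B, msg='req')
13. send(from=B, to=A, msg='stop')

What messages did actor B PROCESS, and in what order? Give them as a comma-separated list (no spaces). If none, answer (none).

Answer: resp

Derivation:
After 1 (send(from=A, to=B, msg='resp')): A:[] B:[resp]
After 2 (process(B)): A:[] B:[]
After 3 (process(A)): A:[] B:[]
After 4 (process(A)): A:[] B:[]
After 5 (send(from=B, to=A, msg='ack')): A:[ack] B:[]
After 6 (process(A)): A:[] B:[]
After 7 (process(A)): A:[] B:[]
After 8 (send(from=B, to=A, msg='start')): A:[start] B:[]
After 9 (process(A)): A:[] B:[]
After 10 (process(B)): A:[] B:[]
After 11 (process(B)): A:[] B:[]
After 12 (send(from=A, to=B, msg='req')): A:[] B:[req]
After 13 (send(from=B, to=A, msg='stop')): A:[stop] B:[req]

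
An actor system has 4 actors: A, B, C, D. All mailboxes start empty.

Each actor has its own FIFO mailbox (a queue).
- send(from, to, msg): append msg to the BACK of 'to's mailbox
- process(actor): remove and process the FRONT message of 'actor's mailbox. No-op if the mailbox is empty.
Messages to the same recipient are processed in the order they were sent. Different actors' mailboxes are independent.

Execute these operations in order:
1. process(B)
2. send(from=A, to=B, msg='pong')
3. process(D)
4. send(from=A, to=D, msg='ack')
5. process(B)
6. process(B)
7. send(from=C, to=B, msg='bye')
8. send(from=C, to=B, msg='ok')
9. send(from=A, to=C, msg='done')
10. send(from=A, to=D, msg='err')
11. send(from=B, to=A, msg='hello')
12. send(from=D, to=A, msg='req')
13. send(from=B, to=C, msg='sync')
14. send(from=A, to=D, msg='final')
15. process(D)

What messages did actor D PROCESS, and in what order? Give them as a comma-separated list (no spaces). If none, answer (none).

After 1 (process(B)): A:[] B:[] C:[] D:[]
After 2 (send(from=A, to=B, msg='pong')): A:[] B:[pong] C:[] D:[]
After 3 (process(D)): A:[] B:[pong] C:[] D:[]
After 4 (send(from=A, to=D, msg='ack')): A:[] B:[pong] C:[] D:[ack]
After 5 (process(B)): A:[] B:[] C:[] D:[ack]
After 6 (process(B)): A:[] B:[] C:[] D:[ack]
After 7 (send(from=C, to=B, msg='bye')): A:[] B:[bye] C:[] D:[ack]
After 8 (send(from=C, to=B, msg='ok')): A:[] B:[bye,ok] C:[] D:[ack]
After 9 (send(from=A, to=C, msg='done')): A:[] B:[bye,ok] C:[done] D:[ack]
After 10 (send(from=A, to=D, msg='err')): A:[] B:[bye,ok] C:[done] D:[ack,err]
After 11 (send(from=B, to=A, msg='hello')): A:[hello] B:[bye,ok] C:[done] D:[ack,err]
After 12 (send(from=D, to=A, msg='req')): A:[hello,req] B:[bye,ok] C:[done] D:[ack,err]
After 13 (send(from=B, to=C, msg='sync')): A:[hello,req] B:[bye,ok] C:[done,sync] D:[ack,err]
After 14 (send(from=A, to=D, msg='final')): A:[hello,req] B:[bye,ok] C:[done,sync] D:[ack,err,final]
After 15 (process(D)): A:[hello,req] B:[bye,ok] C:[done,sync] D:[err,final]

Answer: ack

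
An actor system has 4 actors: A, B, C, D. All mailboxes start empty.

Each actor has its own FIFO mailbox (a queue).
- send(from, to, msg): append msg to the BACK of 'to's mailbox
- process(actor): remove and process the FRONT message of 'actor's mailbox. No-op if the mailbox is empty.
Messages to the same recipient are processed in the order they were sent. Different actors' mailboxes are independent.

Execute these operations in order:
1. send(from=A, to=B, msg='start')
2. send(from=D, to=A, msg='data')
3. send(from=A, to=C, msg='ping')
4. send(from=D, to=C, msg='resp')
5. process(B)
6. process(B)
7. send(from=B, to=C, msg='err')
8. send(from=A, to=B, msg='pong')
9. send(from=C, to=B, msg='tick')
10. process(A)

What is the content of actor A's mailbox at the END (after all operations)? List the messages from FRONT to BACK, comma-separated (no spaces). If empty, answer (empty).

Answer: (empty)

Derivation:
After 1 (send(from=A, to=B, msg='start')): A:[] B:[start] C:[] D:[]
After 2 (send(from=D, to=A, msg='data')): A:[data] B:[start] C:[] D:[]
After 3 (send(from=A, to=C, msg='ping')): A:[data] B:[start] C:[ping] D:[]
After 4 (send(from=D, to=C, msg='resp')): A:[data] B:[start] C:[ping,resp] D:[]
After 5 (process(B)): A:[data] B:[] C:[ping,resp] D:[]
After 6 (process(B)): A:[data] B:[] C:[ping,resp] D:[]
After 7 (send(from=B, to=C, msg='err')): A:[data] B:[] C:[ping,resp,err] D:[]
After 8 (send(from=A, to=B, msg='pong')): A:[data] B:[pong] C:[ping,resp,err] D:[]
After 9 (send(from=C, to=B, msg='tick')): A:[data] B:[pong,tick] C:[ping,resp,err] D:[]
After 10 (process(A)): A:[] B:[pong,tick] C:[ping,resp,err] D:[]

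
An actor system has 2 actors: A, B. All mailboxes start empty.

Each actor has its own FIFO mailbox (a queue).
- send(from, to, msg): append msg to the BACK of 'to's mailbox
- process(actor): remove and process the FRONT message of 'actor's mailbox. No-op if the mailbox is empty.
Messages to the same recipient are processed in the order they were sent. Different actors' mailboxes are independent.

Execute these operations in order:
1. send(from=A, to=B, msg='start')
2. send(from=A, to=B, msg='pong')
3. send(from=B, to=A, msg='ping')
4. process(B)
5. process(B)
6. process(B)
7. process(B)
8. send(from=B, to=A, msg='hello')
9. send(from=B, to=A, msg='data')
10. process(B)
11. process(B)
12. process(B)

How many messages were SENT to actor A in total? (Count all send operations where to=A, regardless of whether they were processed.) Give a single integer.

After 1 (send(from=A, to=B, msg='start')): A:[] B:[start]
After 2 (send(from=A, to=B, msg='pong')): A:[] B:[start,pong]
After 3 (send(from=B, to=A, msg='ping')): A:[ping] B:[start,pong]
After 4 (process(B)): A:[ping] B:[pong]
After 5 (process(B)): A:[ping] B:[]
After 6 (process(B)): A:[ping] B:[]
After 7 (process(B)): A:[ping] B:[]
After 8 (send(from=B, to=A, msg='hello')): A:[ping,hello] B:[]
After 9 (send(from=B, to=A, msg='data')): A:[ping,hello,data] B:[]
After 10 (process(B)): A:[ping,hello,data] B:[]
After 11 (process(B)): A:[ping,hello,data] B:[]
After 12 (process(B)): A:[ping,hello,data] B:[]

Answer: 3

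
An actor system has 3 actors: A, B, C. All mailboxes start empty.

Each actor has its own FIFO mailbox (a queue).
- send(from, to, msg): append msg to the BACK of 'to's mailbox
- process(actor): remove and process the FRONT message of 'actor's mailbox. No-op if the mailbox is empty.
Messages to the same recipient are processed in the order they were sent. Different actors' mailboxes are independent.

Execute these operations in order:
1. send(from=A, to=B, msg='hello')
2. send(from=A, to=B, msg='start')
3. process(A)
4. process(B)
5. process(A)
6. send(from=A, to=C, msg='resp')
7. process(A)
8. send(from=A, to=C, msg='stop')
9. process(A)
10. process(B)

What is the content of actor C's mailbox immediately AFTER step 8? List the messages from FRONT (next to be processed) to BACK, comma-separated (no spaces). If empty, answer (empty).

After 1 (send(from=A, to=B, msg='hello')): A:[] B:[hello] C:[]
After 2 (send(from=A, to=B, msg='start')): A:[] B:[hello,start] C:[]
After 3 (process(A)): A:[] B:[hello,start] C:[]
After 4 (process(B)): A:[] B:[start] C:[]
After 5 (process(A)): A:[] B:[start] C:[]
After 6 (send(from=A, to=C, msg='resp')): A:[] B:[start] C:[resp]
After 7 (process(A)): A:[] B:[start] C:[resp]
After 8 (send(from=A, to=C, msg='stop')): A:[] B:[start] C:[resp,stop]

resp,stop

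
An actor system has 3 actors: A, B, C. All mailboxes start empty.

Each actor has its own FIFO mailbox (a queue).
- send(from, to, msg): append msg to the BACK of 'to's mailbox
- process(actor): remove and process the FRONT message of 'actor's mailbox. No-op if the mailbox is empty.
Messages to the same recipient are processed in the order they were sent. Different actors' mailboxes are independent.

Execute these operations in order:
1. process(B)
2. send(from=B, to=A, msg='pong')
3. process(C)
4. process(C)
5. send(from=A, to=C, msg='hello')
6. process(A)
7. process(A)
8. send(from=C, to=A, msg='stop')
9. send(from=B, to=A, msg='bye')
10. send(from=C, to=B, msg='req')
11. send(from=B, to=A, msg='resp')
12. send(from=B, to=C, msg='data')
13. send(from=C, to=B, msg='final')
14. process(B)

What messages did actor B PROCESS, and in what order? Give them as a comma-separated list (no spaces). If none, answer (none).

After 1 (process(B)): A:[] B:[] C:[]
After 2 (send(from=B, to=A, msg='pong')): A:[pong] B:[] C:[]
After 3 (process(C)): A:[pong] B:[] C:[]
After 4 (process(C)): A:[pong] B:[] C:[]
After 5 (send(from=A, to=C, msg='hello')): A:[pong] B:[] C:[hello]
After 6 (process(A)): A:[] B:[] C:[hello]
After 7 (process(A)): A:[] B:[] C:[hello]
After 8 (send(from=C, to=A, msg='stop')): A:[stop] B:[] C:[hello]
After 9 (send(from=B, to=A, msg='bye')): A:[stop,bye] B:[] C:[hello]
After 10 (send(from=C, to=B, msg='req')): A:[stop,bye] B:[req] C:[hello]
After 11 (send(from=B, to=A, msg='resp')): A:[stop,bye,resp] B:[req] C:[hello]
After 12 (send(from=B, to=C, msg='data')): A:[stop,bye,resp] B:[req] C:[hello,data]
After 13 (send(from=C, to=B, msg='final')): A:[stop,bye,resp] B:[req,final] C:[hello,data]
After 14 (process(B)): A:[stop,bye,resp] B:[final] C:[hello,data]

Answer: req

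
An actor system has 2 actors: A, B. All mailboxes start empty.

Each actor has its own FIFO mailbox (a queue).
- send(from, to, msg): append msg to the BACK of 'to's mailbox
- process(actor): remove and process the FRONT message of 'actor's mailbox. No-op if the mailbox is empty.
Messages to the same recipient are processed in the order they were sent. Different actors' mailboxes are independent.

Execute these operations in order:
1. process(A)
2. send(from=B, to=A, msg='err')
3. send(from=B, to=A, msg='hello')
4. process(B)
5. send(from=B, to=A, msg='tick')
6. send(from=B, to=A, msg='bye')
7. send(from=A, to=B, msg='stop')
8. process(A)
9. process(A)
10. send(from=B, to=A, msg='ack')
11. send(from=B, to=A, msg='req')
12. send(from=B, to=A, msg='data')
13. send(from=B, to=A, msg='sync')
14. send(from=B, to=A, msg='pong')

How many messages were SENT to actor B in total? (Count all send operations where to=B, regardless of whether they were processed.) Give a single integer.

Answer: 1

Derivation:
After 1 (process(A)): A:[] B:[]
After 2 (send(from=B, to=A, msg='err')): A:[err] B:[]
After 3 (send(from=B, to=A, msg='hello')): A:[err,hello] B:[]
After 4 (process(B)): A:[err,hello] B:[]
After 5 (send(from=B, to=A, msg='tick')): A:[err,hello,tick] B:[]
After 6 (send(from=B, to=A, msg='bye')): A:[err,hello,tick,bye] B:[]
After 7 (send(from=A, to=B, msg='stop')): A:[err,hello,tick,bye] B:[stop]
After 8 (process(A)): A:[hello,tick,bye] B:[stop]
After 9 (process(A)): A:[tick,bye] B:[stop]
After 10 (send(from=B, to=A, msg='ack')): A:[tick,bye,ack] B:[stop]
After 11 (send(from=B, to=A, msg='req')): A:[tick,bye,ack,req] B:[stop]
After 12 (send(from=B, to=A, msg='data')): A:[tick,bye,ack,req,data] B:[stop]
After 13 (send(from=B, to=A, msg='sync')): A:[tick,bye,ack,req,data,sync] B:[stop]
After 14 (send(from=B, to=A, msg='pong')): A:[tick,bye,ack,req,data,sync,pong] B:[stop]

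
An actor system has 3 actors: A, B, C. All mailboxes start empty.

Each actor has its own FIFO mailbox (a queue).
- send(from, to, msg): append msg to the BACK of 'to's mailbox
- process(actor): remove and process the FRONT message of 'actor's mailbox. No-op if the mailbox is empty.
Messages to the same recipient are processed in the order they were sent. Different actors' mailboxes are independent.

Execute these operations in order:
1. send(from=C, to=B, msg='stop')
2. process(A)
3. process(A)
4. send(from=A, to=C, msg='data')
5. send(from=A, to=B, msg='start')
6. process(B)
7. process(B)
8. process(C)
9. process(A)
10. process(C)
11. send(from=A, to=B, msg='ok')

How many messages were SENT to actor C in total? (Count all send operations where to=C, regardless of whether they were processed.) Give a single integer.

Answer: 1

Derivation:
After 1 (send(from=C, to=B, msg='stop')): A:[] B:[stop] C:[]
After 2 (process(A)): A:[] B:[stop] C:[]
After 3 (process(A)): A:[] B:[stop] C:[]
After 4 (send(from=A, to=C, msg='data')): A:[] B:[stop] C:[data]
After 5 (send(from=A, to=B, msg='start')): A:[] B:[stop,start] C:[data]
After 6 (process(B)): A:[] B:[start] C:[data]
After 7 (process(B)): A:[] B:[] C:[data]
After 8 (process(C)): A:[] B:[] C:[]
After 9 (process(A)): A:[] B:[] C:[]
After 10 (process(C)): A:[] B:[] C:[]
After 11 (send(from=A, to=B, msg='ok')): A:[] B:[ok] C:[]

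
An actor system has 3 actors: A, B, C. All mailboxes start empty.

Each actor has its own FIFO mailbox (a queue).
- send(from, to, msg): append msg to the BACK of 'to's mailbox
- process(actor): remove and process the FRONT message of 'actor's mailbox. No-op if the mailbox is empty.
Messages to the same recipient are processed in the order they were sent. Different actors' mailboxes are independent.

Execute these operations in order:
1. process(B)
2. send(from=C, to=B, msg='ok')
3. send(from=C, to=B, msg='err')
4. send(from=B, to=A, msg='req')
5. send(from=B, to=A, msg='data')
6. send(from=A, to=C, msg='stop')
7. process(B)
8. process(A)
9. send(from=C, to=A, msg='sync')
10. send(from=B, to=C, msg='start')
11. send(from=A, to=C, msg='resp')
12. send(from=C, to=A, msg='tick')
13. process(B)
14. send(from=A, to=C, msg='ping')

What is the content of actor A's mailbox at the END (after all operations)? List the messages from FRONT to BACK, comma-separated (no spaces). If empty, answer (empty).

After 1 (process(B)): A:[] B:[] C:[]
After 2 (send(from=C, to=B, msg='ok')): A:[] B:[ok] C:[]
After 3 (send(from=C, to=B, msg='err')): A:[] B:[ok,err] C:[]
After 4 (send(from=B, to=A, msg='req')): A:[req] B:[ok,err] C:[]
After 5 (send(from=B, to=A, msg='data')): A:[req,data] B:[ok,err] C:[]
After 6 (send(from=A, to=C, msg='stop')): A:[req,data] B:[ok,err] C:[stop]
After 7 (process(B)): A:[req,data] B:[err] C:[stop]
After 8 (process(A)): A:[data] B:[err] C:[stop]
After 9 (send(from=C, to=A, msg='sync')): A:[data,sync] B:[err] C:[stop]
After 10 (send(from=B, to=C, msg='start')): A:[data,sync] B:[err] C:[stop,start]
After 11 (send(from=A, to=C, msg='resp')): A:[data,sync] B:[err] C:[stop,start,resp]
After 12 (send(from=C, to=A, msg='tick')): A:[data,sync,tick] B:[err] C:[stop,start,resp]
After 13 (process(B)): A:[data,sync,tick] B:[] C:[stop,start,resp]
After 14 (send(from=A, to=C, msg='ping')): A:[data,sync,tick] B:[] C:[stop,start,resp,ping]

Answer: data,sync,tick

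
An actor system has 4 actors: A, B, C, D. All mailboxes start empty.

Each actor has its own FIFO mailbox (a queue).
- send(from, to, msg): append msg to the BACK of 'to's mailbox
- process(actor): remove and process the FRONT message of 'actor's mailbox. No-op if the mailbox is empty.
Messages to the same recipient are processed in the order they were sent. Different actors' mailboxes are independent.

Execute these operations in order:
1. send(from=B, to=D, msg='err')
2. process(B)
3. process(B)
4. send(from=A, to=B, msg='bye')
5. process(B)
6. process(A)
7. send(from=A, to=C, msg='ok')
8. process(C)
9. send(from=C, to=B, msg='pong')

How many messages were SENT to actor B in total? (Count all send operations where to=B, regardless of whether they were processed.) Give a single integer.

Answer: 2

Derivation:
After 1 (send(from=B, to=D, msg='err')): A:[] B:[] C:[] D:[err]
After 2 (process(B)): A:[] B:[] C:[] D:[err]
After 3 (process(B)): A:[] B:[] C:[] D:[err]
After 4 (send(from=A, to=B, msg='bye')): A:[] B:[bye] C:[] D:[err]
After 5 (process(B)): A:[] B:[] C:[] D:[err]
After 6 (process(A)): A:[] B:[] C:[] D:[err]
After 7 (send(from=A, to=C, msg='ok')): A:[] B:[] C:[ok] D:[err]
After 8 (process(C)): A:[] B:[] C:[] D:[err]
After 9 (send(from=C, to=B, msg='pong')): A:[] B:[pong] C:[] D:[err]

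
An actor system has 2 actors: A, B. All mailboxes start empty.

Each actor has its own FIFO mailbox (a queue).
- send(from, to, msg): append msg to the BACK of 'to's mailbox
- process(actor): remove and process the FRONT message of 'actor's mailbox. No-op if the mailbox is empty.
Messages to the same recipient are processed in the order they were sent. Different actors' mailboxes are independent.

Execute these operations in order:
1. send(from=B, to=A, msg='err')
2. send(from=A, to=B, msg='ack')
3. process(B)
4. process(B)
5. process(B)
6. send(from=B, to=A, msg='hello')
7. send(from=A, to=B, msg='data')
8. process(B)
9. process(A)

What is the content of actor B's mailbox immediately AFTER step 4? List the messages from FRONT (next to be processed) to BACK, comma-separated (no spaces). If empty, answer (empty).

After 1 (send(from=B, to=A, msg='err')): A:[err] B:[]
After 2 (send(from=A, to=B, msg='ack')): A:[err] B:[ack]
After 3 (process(B)): A:[err] B:[]
After 4 (process(B)): A:[err] B:[]

(empty)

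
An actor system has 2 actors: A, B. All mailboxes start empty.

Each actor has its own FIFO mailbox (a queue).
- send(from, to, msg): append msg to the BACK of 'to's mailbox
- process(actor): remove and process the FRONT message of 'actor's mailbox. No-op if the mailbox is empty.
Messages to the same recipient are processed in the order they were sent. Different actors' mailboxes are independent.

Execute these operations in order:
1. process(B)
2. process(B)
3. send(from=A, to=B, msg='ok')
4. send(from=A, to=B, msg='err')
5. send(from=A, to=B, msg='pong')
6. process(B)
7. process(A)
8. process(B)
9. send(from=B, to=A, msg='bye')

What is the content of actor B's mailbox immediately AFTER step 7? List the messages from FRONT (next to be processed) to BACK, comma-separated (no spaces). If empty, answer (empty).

After 1 (process(B)): A:[] B:[]
After 2 (process(B)): A:[] B:[]
After 3 (send(from=A, to=B, msg='ok')): A:[] B:[ok]
After 4 (send(from=A, to=B, msg='err')): A:[] B:[ok,err]
After 5 (send(from=A, to=B, msg='pong')): A:[] B:[ok,err,pong]
After 6 (process(B)): A:[] B:[err,pong]
After 7 (process(A)): A:[] B:[err,pong]

err,pong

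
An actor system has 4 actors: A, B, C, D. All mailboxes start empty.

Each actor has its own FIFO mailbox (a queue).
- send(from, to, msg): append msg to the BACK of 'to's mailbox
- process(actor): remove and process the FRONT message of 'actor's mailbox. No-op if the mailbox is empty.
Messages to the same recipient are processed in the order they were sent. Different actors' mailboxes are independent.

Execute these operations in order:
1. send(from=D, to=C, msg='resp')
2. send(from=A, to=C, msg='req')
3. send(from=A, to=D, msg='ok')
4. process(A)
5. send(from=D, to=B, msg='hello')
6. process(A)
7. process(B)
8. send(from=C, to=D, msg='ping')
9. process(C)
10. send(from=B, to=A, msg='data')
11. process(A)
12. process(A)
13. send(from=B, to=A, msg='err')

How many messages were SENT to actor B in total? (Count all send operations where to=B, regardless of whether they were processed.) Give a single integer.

After 1 (send(from=D, to=C, msg='resp')): A:[] B:[] C:[resp] D:[]
After 2 (send(from=A, to=C, msg='req')): A:[] B:[] C:[resp,req] D:[]
After 3 (send(from=A, to=D, msg='ok')): A:[] B:[] C:[resp,req] D:[ok]
After 4 (process(A)): A:[] B:[] C:[resp,req] D:[ok]
After 5 (send(from=D, to=B, msg='hello')): A:[] B:[hello] C:[resp,req] D:[ok]
After 6 (process(A)): A:[] B:[hello] C:[resp,req] D:[ok]
After 7 (process(B)): A:[] B:[] C:[resp,req] D:[ok]
After 8 (send(from=C, to=D, msg='ping')): A:[] B:[] C:[resp,req] D:[ok,ping]
After 9 (process(C)): A:[] B:[] C:[req] D:[ok,ping]
After 10 (send(from=B, to=A, msg='data')): A:[data] B:[] C:[req] D:[ok,ping]
After 11 (process(A)): A:[] B:[] C:[req] D:[ok,ping]
After 12 (process(A)): A:[] B:[] C:[req] D:[ok,ping]
After 13 (send(from=B, to=A, msg='err')): A:[err] B:[] C:[req] D:[ok,ping]

Answer: 1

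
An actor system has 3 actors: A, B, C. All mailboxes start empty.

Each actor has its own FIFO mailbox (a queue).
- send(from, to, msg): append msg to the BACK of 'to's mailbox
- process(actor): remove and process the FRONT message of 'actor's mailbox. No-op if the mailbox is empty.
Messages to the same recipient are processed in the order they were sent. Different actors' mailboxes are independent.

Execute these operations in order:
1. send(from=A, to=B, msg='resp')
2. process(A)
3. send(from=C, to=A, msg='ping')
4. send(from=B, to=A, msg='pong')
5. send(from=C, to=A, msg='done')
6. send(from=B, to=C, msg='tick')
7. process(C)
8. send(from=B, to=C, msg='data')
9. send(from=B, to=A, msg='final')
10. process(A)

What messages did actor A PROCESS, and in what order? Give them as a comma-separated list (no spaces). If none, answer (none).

After 1 (send(from=A, to=B, msg='resp')): A:[] B:[resp] C:[]
After 2 (process(A)): A:[] B:[resp] C:[]
After 3 (send(from=C, to=A, msg='ping')): A:[ping] B:[resp] C:[]
After 4 (send(from=B, to=A, msg='pong')): A:[ping,pong] B:[resp] C:[]
After 5 (send(from=C, to=A, msg='done')): A:[ping,pong,done] B:[resp] C:[]
After 6 (send(from=B, to=C, msg='tick')): A:[ping,pong,done] B:[resp] C:[tick]
After 7 (process(C)): A:[ping,pong,done] B:[resp] C:[]
After 8 (send(from=B, to=C, msg='data')): A:[ping,pong,done] B:[resp] C:[data]
After 9 (send(from=B, to=A, msg='final')): A:[ping,pong,done,final] B:[resp] C:[data]
After 10 (process(A)): A:[pong,done,final] B:[resp] C:[data]

Answer: ping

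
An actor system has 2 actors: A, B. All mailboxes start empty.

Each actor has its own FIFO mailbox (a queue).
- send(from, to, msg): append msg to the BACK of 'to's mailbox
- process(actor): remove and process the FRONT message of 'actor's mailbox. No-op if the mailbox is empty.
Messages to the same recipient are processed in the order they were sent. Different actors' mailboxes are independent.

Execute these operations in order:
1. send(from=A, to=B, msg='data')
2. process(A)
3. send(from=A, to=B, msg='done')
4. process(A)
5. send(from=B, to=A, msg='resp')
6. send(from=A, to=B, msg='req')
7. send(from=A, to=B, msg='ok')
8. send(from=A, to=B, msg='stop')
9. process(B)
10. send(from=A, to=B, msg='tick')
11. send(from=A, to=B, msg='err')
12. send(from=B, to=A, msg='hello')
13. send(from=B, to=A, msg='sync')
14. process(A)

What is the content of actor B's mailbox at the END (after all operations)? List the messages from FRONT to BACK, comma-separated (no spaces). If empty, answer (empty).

Answer: done,req,ok,stop,tick,err

Derivation:
After 1 (send(from=A, to=B, msg='data')): A:[] B:[data]
After 2 (process(A)): A:[] B:[data]
After 3 (send(from=A, to=B, msg='done')): A:[] B:[data,done]
After 4 (process(A)): A:[] B:[data,done]
After 5 (send(from=B, to=A, msg='resp')): A:[resp] B:[data,done]
After 6 (send(from=A, to=B, msg='req')): A:[resp] B:[data,done,req]
After 7 (send(from=A, to=B, msg='ok')): A:[resp] B:[data,done,req,ok]
After 8 (send(from=A, to=B, msg='stop')): A:[resp] B:[data,done,req,ok,stop]
After 9 (process(B)): A:[resp] B:[done,req,ok,stop]
After 10 (send(from=A, to=B, msg='tick')): A:[resp] B:[done,req,ok,stop,tick]
After 11 (send(from=A, to=B, msg='err')): A:[resp] B:[done,req,ok,stop,tick,err]
After 12 (send(from=B, to=A, msg='hello')): A:[resp,hello] B:[done,req,ok,stop,tick,err]
After 13 (send(from=B, to=A, msg='sync')): A:[resp,hello,sync] B:[done,req,ok,stop,tick,err]
After 14 (process(A)): A:[hello,sync] B:[done,req,ok,stop,tick,err]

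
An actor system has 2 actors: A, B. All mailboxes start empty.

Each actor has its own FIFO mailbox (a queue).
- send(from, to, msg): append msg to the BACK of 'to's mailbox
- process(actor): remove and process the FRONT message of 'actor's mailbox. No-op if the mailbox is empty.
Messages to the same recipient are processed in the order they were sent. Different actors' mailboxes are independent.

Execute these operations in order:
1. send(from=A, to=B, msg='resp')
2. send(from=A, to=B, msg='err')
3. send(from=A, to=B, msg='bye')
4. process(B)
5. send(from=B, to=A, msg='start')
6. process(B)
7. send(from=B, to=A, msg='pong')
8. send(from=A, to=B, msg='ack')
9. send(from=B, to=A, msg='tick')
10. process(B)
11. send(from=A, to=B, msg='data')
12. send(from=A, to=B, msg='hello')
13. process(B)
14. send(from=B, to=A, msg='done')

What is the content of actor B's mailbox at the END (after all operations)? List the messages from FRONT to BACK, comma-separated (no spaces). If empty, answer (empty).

Answer: data,hello

Derivation:
After 1 (send(from=A, to=B, msg='resp')): A:[] B:[resp]
After 2 (send(from=A, to=B, msg='err')): A:[] B:[resp,err]
After 3 (send(from=A, to=B, msg='bye')): A:[] B:[resp,err,bye]
After 4 (process(B)): A:[] B:[err,bye]
After 5 (send(from=B, to=A, msg='start')): A:[start] B:[err,bye]
After 6 (process(B)): A:[start] B:[bye]
After 7 (send(from=B, to=A, msg='pong')): A:[start,pong] B:[bye]
After 8 (send(from=A, to=B, msg='ack')): A:[start,pong] B:[bye,ack]
After 9 (send(from=B, to=A, msg='tick')): A:[start,pong,tick] B:[bye,ack]
After 10 (process(B)): A:[start,pong,tick] B:[ack]
After 11 (send(from=A, to=B, msg='data')): A:[start,pong,tick] B:[ack,data]
After 12 (send(from=A, to=B, msg='hello')): A:[start,pong,tick] B:[ack,data,hello]
After 13 (process(B)): A:[start,pong,tick] B:[data,hello]
After 14 (send(from=B, to=A, msg='done')): A:[start,pong,tick,done] B:[data,hello]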